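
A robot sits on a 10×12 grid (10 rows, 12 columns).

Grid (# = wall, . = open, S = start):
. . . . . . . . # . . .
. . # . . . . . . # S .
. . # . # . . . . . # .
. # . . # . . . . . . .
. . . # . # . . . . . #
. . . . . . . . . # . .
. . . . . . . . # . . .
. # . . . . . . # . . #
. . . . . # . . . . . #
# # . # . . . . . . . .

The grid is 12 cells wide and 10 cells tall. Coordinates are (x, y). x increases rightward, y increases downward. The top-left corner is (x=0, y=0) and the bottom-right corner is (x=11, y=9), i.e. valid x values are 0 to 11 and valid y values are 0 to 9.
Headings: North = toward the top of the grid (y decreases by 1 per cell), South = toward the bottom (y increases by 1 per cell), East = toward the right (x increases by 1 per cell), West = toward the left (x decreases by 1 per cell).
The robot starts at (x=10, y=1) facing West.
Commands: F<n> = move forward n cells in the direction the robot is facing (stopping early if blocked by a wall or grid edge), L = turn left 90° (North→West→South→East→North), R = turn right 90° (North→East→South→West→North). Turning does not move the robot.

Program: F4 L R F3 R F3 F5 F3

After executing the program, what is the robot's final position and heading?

Answer: Final position: (x=10, y=0), facing North

Derivation:
Start: (x=10, y=1), facing West
  F4: move forward 0/4 (blocked), now at (x=10, y=1)
  L: turn left, now facing South
  R: turn right, now facing West
  F3: move forward 0/3 (blocked), now at (x=10, y=1)
  R: turn right, now facing North
  F3: move forward 1/3 (blocked), now at (x=10, y=0)
  F5: move forward 0/5 (blocked), now at (x=10, y=0)
  F3: move forward 0/3 (blocked), now at (x=10, y=0)
Final: (x=10, y=0), facing North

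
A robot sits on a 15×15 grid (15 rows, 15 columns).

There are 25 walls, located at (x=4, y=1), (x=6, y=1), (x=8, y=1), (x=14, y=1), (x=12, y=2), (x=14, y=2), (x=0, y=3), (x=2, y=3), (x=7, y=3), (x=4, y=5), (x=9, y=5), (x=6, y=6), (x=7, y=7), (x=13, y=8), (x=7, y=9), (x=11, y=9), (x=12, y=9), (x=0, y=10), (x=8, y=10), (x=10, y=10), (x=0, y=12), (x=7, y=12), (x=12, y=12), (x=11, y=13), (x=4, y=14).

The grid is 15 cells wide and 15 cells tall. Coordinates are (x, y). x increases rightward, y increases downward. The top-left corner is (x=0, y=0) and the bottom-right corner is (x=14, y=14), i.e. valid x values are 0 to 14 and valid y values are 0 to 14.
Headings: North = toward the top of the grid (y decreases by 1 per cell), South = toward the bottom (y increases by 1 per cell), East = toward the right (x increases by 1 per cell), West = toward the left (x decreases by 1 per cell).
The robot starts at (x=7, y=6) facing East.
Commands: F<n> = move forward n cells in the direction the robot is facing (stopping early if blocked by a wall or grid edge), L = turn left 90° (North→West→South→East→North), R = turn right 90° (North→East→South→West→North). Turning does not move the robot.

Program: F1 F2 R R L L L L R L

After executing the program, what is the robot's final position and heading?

Start: (x=7, y=6), facing East
  F1: move forward 1, now at (x=8, y=6)
  F2: move forward 2, now at (x=10, y=6)
  R: turn right, now facing South
  R: turn right, now facing West
  L: turn left, now facing South
  L: turn left, now facing East
  L: turn left, now facing North
  L: turn left, now facing West
  R: turn right, now facing North
  L: turn left, now facing West
Final: (x=10, y=6), facing West

Answer: Final position: (x=10, y=6), facing West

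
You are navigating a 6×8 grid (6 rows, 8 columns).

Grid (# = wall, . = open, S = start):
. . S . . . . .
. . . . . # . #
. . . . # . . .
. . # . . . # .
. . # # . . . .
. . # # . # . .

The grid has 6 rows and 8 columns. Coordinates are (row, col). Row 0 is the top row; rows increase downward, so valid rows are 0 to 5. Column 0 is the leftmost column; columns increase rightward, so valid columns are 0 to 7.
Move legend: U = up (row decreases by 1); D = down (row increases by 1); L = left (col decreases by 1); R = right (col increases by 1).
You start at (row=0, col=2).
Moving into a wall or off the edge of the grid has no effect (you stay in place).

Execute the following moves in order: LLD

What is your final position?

Answer: Final position: (row=1, col=0)

Derivation:
Start: (row=0, col=2)
  L (left): (row=0, col=2) -> (row=0, col=1)
  L (left): (row=0, col=1) -> (row=0, col=0)
  D (down): (row=0, col=0) -> (row=1, col=0)
Final: (row=1, col=0)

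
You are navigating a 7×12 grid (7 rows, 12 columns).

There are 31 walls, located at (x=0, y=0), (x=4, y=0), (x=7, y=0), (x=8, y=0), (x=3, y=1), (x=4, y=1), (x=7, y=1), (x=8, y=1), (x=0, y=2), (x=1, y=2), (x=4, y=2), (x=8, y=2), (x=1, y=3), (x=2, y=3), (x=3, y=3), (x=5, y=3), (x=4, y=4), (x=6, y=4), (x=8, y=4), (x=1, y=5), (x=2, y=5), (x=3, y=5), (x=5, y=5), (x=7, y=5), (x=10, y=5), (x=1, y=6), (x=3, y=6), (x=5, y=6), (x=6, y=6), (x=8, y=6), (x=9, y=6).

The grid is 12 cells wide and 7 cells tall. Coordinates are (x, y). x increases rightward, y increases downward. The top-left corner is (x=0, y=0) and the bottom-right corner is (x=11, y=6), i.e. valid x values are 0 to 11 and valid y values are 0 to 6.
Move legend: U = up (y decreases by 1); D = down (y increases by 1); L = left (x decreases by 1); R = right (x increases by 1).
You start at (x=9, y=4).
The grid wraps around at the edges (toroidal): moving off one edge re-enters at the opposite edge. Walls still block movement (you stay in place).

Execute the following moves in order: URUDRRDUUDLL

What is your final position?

Start: (x=9, y=4)
  U (up): (x=9, y=4) -> (x=9, y=3)
  R (right): (x=9, y=3) -> (x=10, y=3)
  U (up): (x=10, y=3) -> (x=10, y=2)
  D (down): (x=10, y=2) -> (x=10, y=3)
  R (right): (x=10, y=3) -> (x=11, y=3)
  R (right): (x=11, y=3) -> (x=0, y=3)
  D (down): (x=0, y=3) -> (x=0, y=4)
  U (up): (x=0, y=4) -> (x=0, y=3)
  U (up): blocked, stay at (x=0, y=3)
  D (down): (x=0, y=3) -> (x=0, y=4)
  L (left): (x=0, y=4) -> (x=11, y=4)
  L (left): (x=11, y=4) -> (x=10, y=4)
Final: (x=10, y=4)

Answer: Final position: (x=10, y=4)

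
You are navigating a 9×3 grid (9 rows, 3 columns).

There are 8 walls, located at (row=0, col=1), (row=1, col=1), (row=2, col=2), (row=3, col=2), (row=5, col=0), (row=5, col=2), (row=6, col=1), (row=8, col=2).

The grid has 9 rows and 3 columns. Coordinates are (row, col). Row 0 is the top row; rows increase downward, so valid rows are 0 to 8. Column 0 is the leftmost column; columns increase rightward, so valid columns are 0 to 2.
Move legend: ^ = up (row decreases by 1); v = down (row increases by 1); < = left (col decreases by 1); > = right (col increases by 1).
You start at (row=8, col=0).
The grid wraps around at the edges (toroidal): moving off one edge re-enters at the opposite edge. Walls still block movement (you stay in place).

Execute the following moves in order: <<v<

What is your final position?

Answer: Final position: (row=0, col=2)

Derivation:
Start: (row=8, col=0)
  < (left): blocked, stay at (row=8, col=0)
  < (left): blocked, stay at (row=8, col=0)
  v (down): (row=8, col=0) -> (row=0, col=0)
  < (left): (row=0, col=0) -> (row=0, col=2)
Final: (row=0, col=2)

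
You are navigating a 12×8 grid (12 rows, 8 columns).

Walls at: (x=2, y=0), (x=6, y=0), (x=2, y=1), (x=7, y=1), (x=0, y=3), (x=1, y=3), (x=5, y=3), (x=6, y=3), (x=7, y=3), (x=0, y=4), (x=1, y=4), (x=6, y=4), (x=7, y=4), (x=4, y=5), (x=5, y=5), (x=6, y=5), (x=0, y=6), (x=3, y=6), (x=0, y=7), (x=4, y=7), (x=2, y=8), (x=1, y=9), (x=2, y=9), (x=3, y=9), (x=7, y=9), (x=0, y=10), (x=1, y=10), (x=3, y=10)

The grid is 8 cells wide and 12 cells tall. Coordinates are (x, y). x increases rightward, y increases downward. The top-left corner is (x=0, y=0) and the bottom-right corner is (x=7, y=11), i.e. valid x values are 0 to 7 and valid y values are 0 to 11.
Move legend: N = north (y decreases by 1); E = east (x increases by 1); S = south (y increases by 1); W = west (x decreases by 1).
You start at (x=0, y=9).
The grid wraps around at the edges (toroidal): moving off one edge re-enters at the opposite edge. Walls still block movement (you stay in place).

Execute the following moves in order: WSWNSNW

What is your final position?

Answer: Final position: (x=7, y=8)

Derivation:
Start: (x=0, y=9)
  W (west): blocked, stay at (x=0, y=9)
  S (south): blocked, stay at (x=0, y=9)
  W (west): blocked, stay at (x=0, y=9)
  N (north): (x=0, y=9) -> (x=0, y=8)
  S (south): (x=0, y=8) -> (x=0, y=9)
  N (north): (x=0, y=9) -> (x=0, y=8)
  W (west): (x=0, y=8) -> (x=7, y=8)
Final: (x=7, y=8)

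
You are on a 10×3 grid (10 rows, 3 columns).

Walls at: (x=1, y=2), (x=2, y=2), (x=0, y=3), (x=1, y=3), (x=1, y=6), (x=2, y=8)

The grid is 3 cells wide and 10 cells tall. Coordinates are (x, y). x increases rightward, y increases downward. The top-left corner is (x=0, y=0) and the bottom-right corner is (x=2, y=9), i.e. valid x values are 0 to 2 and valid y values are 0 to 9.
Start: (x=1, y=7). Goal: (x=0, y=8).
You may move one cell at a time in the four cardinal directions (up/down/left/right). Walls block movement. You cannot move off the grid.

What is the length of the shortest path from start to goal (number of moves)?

BFS from (x=1, y=7) until reaching (x=0, y=8):
  Distance 0: (x=1, y=7)
  Distance 1: (x=0, y=7), (x=2, y=7), (x=1, y=8)
  Distance 2: (x=0, y=6), (x=2, y=6), (x=0, y=8), (x=1, y=9)  <- goal reached here
One shortest path (2 moves): (x=1, y=7) -> (x=0, y=7) -> (x=0, y=8)

Answer: Shortest path length: 2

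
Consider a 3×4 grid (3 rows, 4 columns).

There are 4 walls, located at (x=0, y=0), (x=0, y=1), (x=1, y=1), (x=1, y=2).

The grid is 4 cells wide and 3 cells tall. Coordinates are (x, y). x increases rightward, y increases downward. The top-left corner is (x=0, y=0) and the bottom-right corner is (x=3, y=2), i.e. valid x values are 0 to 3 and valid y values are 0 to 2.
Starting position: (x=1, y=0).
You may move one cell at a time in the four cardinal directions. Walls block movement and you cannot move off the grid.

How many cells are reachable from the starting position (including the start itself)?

BFS flood-fill from (x=1, y=0):
  Distance 0: (x=1, y=0)
  Distance 1: (x=2, y=0)
  Distance 2: (x=3, y=0), (x=2, y=1)
  Distance 3: (x=3, y=1), (x=2, y=2)
  Distance 4: (x=3, y=2)
Total reachable: 7 (grid has 8 open cells total)

Answer: Reachable cells: 7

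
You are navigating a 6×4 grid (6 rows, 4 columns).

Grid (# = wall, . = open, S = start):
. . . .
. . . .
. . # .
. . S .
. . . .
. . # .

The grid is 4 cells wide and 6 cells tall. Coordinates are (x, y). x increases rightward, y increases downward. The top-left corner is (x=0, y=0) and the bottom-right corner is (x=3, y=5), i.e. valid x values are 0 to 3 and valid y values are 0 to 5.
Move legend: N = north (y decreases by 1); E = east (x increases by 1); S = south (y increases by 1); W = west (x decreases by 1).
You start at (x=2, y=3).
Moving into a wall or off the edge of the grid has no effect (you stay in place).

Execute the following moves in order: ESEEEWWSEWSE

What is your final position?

Answer: Final position: (x=1, y=5)

Derivation:
Start: (x=2, y=3)
  E (east): (x=2, y=3) -> (x=3, y=3)
  S (south): (x=3, y=3) -> (x=3, y=4)
  [×3]E (east): blocked, stay at (x=3, y=4)
  W (west): (x=3, y=4) -> (x=2, y=4)
  W (west): (x=2, y=4) -> (x=1, y=4)
  S (south): (x=1, y=4) -> (x=1, y=5)
  E (east): blocked, stay at (x=1, y=5)
  W (west): (x=1, y=5) -> (x=0, y=5)
  S (south): blocked, stay at (x=0, y=5)
  E (east): (x=0, y=5) -> (x=1, y=5)
Final: (x=1, y=5)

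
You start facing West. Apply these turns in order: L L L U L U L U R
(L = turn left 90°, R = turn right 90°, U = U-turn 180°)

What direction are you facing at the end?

Answer: Final heading: East

Derivation:
Start: West
  L (left (90° counter-clockwise)) -> South
  L (left (90° counter-clockwise)) -> East
  L (left (90° counter-clockwise)) -> North
  U (U-turn (180°)) -> South
  L (left (90° counter-clockwise)) -> East
  U (U-turn (180°)) -> West
  L (left (90° counter-clockwise)) -> South
  U (U-turn (180°)) -> North
  R (right (90° clockwise)) -> East
Final: East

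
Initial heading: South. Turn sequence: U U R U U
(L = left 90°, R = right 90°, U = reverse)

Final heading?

Start: South
  U (U-turn (180°)) -> North
  U (U-turn (180°)) -> South
  R (right (90° clockwise)) -> West
  U (U-turn (180°)) -> East
  U (U-turn (180°)) -> West
Final: West

Answer: Final heading: West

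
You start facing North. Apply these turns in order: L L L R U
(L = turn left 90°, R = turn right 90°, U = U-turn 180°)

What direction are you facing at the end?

Start: North
  L (left (90° counter-clockwise)) -> West
  L (left (90° counter-clockwise)) -> South
  L (left (90° counter-clockwise)) -> East
  R (right (90° clockwise)) -> South
  U (U-turn (180°)) -> North
Final: North

Answer: Final heading: North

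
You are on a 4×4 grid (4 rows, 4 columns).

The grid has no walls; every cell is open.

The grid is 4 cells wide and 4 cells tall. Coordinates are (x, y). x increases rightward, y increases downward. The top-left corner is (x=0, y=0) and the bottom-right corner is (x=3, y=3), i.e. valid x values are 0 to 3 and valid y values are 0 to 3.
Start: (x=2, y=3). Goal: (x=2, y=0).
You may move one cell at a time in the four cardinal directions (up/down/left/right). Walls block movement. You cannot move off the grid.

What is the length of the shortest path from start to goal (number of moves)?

BFS from (x=2, y=3) until reaching (x=2, y=0):
  Distance 0: (x=2, y=3)
  Distance 1: (x=2, y=2), (x=1, y=3), (x=3, y=3)
  Distance 2: (x=2, y=1), (x=1, y=2), (x=3, y=2), (x=0, y=3)
  Distance 3: (x=2, y=0), (x=1, y=1), (x=3, y=1), (x=0, y=2)  <- goal reached here
One shortest path (3 moves): (x=2, y=3) -> (x=2, y=2) -> (x=2, y=1) -> (x=2, y=0)

Answer: Shortest path length: 3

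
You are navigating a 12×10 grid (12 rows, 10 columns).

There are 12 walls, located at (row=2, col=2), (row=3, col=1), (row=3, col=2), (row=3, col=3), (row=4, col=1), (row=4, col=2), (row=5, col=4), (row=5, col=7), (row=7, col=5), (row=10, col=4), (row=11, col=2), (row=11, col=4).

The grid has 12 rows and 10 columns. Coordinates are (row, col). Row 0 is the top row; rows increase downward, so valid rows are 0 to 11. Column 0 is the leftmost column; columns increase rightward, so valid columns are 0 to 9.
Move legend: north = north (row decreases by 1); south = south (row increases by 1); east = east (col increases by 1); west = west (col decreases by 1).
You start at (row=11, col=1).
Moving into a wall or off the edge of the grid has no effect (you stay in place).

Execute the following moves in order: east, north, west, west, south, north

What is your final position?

Answer: Final position: (row=10, col=0)

Derivation:
Start: (row=11, col=1)
  east (east): blocked, stay at (row=11, col=1)
  north (north): (row=11, col=1) -> (row=10, col=1)
  west (west): (row=10, col=1) -> (row=10, col=0)
  west (west): blocked, stay at (row=10, col=0)
  south (south): (row=10, col=0) -> (row=11, col=0)
  north (north): (row=11, col=0) -> (row=10, col=0)
Final: (row=10, col=0)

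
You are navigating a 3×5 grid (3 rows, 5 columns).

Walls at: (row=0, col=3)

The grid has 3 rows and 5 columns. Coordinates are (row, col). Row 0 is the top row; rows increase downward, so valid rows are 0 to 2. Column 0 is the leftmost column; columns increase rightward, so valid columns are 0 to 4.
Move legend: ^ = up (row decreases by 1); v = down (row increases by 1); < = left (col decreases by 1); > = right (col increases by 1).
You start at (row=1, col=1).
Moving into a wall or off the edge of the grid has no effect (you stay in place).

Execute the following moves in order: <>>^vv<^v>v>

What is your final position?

Answer: Final position: (row=2, col=3)

Derivation:
Start: (row=1, col=1)
  < (left): (row=1, col=1) -> (row=1, col=0)
  > (right): (row=1, col=0) -> (row=1, col=1)
  > (right): (row=1, col=1) -> (row=1, col=2)
  ^ (up): (row=1, col=2) -> (row=0, col=2)
  v (down): (row=0, col=2) -> (row=1, col=2)
  v (down): (row=1, col=2) -> (row=2, col=2)
  < (left): (row=2, col=2) -> (row=2, col=1)
  ^ (up): (row=2, col=1) -> (row=1, col=1)
  v (down): (row=1, col=1) -> (row=2, col=1)
  > (right): (row=2, col=1) -> (row=2, col=2)
  v (down): blocked, stay at (row=2, col=2)
  > (right): (row=2, col=2) -> (row=2, col=3)
Final: (row=2, col=3)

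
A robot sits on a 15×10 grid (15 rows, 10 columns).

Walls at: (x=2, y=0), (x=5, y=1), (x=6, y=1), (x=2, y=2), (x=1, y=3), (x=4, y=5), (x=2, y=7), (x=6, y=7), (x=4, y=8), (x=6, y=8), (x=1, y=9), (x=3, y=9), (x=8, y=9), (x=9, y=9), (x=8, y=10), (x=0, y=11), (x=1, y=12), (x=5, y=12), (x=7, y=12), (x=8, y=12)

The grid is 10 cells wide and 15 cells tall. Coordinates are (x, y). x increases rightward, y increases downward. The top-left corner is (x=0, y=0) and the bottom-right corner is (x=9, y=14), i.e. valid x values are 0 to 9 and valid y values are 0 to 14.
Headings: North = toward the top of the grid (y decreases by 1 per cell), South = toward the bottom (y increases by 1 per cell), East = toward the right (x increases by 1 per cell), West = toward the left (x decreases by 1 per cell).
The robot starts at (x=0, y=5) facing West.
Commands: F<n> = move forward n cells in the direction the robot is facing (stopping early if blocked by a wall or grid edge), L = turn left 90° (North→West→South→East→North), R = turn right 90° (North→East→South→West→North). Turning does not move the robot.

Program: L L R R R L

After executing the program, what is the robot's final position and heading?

Answer: Final position: (x=0, y=5), facing West

Derivation:
Start: (x=0, y=5), facing West
  L: turn left, now facing South
  L: turn left, now facing East
  R: turn right, now facing South
  R: turn right, now facing West
  R: turn right, now facing North
  L: turn left, now facing West
Final: (x=0, y=5), facing West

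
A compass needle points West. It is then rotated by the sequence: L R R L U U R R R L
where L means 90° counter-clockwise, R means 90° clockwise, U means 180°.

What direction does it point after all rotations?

Answer: Final heading: East

Derivation:
Start: West
  L (left (90° counter-clockwise)) -> South
  R (right (90° clockwise)) -> West
  R (right (90° clockwise)) -> North
  L (left (90° counter-clockwise)) -> West
  U (U-turn (180°)) -> East
  U (U-turn (180°)) -> West
  R (right (90° clockwise)) -> North
  R (right (90° clockwise)) -> East
  R (right (90° clockwise)) -> South
  L (left (90° counter-clockwise)) -> East
Final: East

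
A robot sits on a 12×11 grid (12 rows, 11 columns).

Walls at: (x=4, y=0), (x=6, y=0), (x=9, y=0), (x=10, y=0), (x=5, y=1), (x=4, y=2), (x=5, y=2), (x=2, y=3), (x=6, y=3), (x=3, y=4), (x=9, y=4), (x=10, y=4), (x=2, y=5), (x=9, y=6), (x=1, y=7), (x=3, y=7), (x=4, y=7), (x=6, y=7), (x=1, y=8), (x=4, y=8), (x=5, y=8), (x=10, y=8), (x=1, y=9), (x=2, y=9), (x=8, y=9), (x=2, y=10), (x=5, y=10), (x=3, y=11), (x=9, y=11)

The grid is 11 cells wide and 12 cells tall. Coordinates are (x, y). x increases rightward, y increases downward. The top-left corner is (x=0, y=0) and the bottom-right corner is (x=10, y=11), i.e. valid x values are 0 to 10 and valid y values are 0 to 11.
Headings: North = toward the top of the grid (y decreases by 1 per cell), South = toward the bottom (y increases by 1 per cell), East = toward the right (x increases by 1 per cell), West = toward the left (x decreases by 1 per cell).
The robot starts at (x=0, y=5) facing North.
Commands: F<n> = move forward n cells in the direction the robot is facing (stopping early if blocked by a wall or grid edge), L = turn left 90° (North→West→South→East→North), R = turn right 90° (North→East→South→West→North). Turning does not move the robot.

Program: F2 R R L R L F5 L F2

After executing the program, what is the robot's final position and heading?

Start: (x=0, y=5), facing North
  F2: move forward 2, now at (x=0, y=3)
  R: turn right, now facing East
  R: turn right, now facing South
  L: turn left, now facing East
  R: turn right, now facing South
  L: turn left, now facing East
  F5: move forward 1/5 (blocked), now at (x=1, y=3)
  L: turn left, now facing North
  F2: move forward 2, now at (x=1, y=1)
Final: (x=1, y=1), facing North

Answer: Final position: (x=1, y=1), facing North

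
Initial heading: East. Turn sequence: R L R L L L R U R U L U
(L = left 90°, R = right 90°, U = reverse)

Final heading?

Answer: Final heading: South

Derivation:
Start: East
  R (right (90° clockwise)) -> South
  L (left (90° counter-clockwise)) -> East
  R (right (90° clockwise)) -> South
  L (left (90° counter-clockwise)) -> East
  L (left (90° counter-clockwise)) -> North
  L (left (90° counter-clockwise)) -> West
  R (right (90° clockwise)) -> North
  U (U-turn (180°)) -> South
  R (right (90° clockwise)) -> West
  U (U-turn (180°)) -> East
  L (left (90° counter-clockwise)) -> North
  U (U-turn (180°)) -> South
Final: South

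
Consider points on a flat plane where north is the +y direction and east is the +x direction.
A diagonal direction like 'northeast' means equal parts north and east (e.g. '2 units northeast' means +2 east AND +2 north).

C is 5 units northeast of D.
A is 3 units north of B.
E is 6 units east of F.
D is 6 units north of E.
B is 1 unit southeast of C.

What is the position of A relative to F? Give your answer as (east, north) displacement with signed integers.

Answer: A is at (east=12, north=13) relative to F.

Derivation:
Place F at the origin (east=0, north=0).
  E is 6 units east of F: delta (east=+6, north=+0); E at (east=6, north=0).
  D is 6 units north of E: delta (east=+0, north=+6); D at (east=6, north=6).
  C is 5 units northeast of D: delta (east=+5, north=+5); C at (east=11, north=11).
  B is 1 unit southeast of C: delta (east=+1, north=-1); B at (east=12, north=10).
  A is 3 units north of B: delta (east=+0, north=+3); A at (east=12, north=13).
Therefore A relative to F: (east=12, north=13).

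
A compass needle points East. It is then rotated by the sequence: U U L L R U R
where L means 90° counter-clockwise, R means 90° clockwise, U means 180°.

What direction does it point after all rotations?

Start: East
  U (U-turn (180°)) -> West
  U (U-turn (180°)) -> East
  L (left (90° counter-clockwise)) -> North
  L (left (90° counter-clockwise)) -> West
  R (right (90° clockwise)) -> North
  U (U-turn (180°)) -> South
  R (right (90° clockwise)) -> West
Final: West

Answer: Final heading: West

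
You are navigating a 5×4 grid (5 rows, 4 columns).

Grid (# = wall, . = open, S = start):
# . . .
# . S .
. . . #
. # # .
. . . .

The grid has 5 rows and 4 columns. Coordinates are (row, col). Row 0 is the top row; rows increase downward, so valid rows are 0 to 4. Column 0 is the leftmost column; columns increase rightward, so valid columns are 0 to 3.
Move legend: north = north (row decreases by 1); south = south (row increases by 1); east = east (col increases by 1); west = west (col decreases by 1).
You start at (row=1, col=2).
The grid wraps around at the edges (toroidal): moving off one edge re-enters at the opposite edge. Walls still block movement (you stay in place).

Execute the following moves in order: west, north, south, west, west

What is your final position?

Answer: Final position: (row=1, col=1)

Derivation:
Start: (row=1, col=2)
  west (west): (row=1, col=2) -> (row=1, col=1)
  north (north): (row=1, col=1) -> (row=0, col=1)
  south (south): (row=0, col=1) -> (row=1, col=1)
  west (west): blocked, stay at (row=1, col=1)
  west (west): blocked, stay at (row=1, col=1)
Final: (row=1, col=1)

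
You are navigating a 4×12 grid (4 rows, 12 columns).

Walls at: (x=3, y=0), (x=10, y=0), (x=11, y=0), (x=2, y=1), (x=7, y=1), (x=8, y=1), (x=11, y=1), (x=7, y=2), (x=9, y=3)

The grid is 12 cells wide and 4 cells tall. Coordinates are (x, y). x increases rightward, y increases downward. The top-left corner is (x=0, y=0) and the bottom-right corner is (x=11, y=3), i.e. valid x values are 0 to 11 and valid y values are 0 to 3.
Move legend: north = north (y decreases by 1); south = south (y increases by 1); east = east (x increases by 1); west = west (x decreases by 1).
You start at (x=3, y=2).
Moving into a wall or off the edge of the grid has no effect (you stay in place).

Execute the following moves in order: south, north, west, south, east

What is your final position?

Start: (x=3, y=2)
  south (south): (x=3, y=2) -> (x=3, y=3)
  north (north): (x=3, y=3) -> (x=3, y=2)
  west (west): (x=3, y=2) -> (x=2, y=2)
  south (south): (x=2, y=2) -> (x=2, y=3)
  east (east): (x=2, y=3) -> (x=3, y=3)
Final: (x=3, y=3)

Answer: Final position: (x=3, y=3)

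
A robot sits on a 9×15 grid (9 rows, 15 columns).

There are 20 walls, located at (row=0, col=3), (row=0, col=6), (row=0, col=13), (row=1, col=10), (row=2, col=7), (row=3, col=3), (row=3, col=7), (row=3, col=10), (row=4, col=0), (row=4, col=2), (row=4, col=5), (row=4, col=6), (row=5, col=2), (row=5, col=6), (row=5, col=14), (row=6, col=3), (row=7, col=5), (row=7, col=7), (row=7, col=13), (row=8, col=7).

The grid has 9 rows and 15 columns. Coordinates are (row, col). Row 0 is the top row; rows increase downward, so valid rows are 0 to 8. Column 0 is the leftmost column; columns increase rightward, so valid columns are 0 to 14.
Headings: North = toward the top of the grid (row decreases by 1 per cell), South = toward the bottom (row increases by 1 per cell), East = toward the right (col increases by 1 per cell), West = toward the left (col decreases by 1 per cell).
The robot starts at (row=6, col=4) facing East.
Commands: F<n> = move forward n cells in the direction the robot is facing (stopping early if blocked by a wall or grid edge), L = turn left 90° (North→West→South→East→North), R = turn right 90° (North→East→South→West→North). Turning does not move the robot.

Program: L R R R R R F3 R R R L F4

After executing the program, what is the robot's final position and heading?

Start: (row=6, col=4), facing East
  L: turn left, now facing North
  R: turn right, now facing East
  R: turn right, now facing South
  R: turn right, now facing West
  R: turn right, now facing North
  R: turn right, now facing East
  F3: move forward 3, now at (row=6, col=7)
  R: turn right, now facing South
  R: turn right, now facing West
  R: turn right, now facing North
  L: turn left, now facing West
  F4: move forward 3/4 (blocked), now at (row=6, col=4)
Final: (row=6, col=4), facing West

Answer: Final position: (row=6, col=4), facing West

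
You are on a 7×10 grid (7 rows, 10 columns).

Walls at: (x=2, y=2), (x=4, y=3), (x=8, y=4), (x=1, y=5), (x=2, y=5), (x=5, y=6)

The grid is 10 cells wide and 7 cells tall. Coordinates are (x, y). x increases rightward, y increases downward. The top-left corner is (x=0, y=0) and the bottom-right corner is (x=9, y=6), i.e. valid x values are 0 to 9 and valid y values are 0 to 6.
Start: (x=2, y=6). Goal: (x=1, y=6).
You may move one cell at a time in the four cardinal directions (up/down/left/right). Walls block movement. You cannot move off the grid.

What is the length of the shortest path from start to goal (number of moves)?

BFS from (x=2, y=6) until reaching (x=1, y=6):
  Distance 0: (x=2, y=6)
  Distance 1: (x=1, y=6), (x=3, y=6)  <- goal reached here
One shortest path (1 moves): (x=2, y=6) -> (x=1, y=6)

Answer: Shortest path length: 1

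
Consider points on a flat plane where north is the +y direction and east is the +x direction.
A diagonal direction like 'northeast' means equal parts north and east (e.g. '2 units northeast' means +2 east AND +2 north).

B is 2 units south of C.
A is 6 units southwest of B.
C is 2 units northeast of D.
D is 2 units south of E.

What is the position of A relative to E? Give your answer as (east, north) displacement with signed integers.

Place E at the origin (east=0, north=0).
  D is 2 units south of E: delta (east=+0, north=-2); D at (east=0, north=-2).
  C is 2 units northeast of D: delta (east=+2, north=+2); C at (east=2, north=0).
  B is 2 units south of C: delta (east=+0, north=-2); B at (east=2, north=-2).
  A is 6 units southwest of B: delta (east=-6, north=-6); A at (east=-4, north=-8).
Therefore A relative to E: (east=-4, north=-8).

Answer: A is at (east=-4, north=-8) relative to E.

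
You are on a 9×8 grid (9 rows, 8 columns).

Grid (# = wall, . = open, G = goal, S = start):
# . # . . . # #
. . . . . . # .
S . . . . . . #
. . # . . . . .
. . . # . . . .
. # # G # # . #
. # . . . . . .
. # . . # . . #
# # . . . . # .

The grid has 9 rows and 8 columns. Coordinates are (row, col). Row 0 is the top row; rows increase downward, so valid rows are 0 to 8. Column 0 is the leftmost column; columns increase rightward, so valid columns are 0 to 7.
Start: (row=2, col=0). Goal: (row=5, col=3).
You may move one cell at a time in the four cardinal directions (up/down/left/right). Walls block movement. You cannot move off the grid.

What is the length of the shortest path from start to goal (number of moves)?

Answer: Shortest path length: 14

Derivation:
BFS from (row=2, col=0) until reaching (row=5, col=3):
  Distance 0: (row=2, col=0)
  Distance 1: (row=1, col=0), (row=2, col=1), (row=3, col=0)
  Distance 2: (row=1, col=1), (row=2, col=2), (row=3, col=1), (row=4, col=0)
  Distance 3: (row=0, col=1), (row=1, col=2), (row=2, col=3), (row=4, col=1), (row=5, col=0)
  Distance 4: (row=1, col=3), (row=2, col=4), (row=3, col=3), (row=4, col=2), (row=6, col=0)
  Distance 5: (row=0, col=3), (row=1, col=4), (row=2, col=5), (row=3, col=4), (row=7, col=0)
  Distance 6: (row=0, col=4), (row=1, col=5), (row=2, col=6), (row=3, col=5), (row=4, col=4)
  Distance 7: (row=0, col=5), (row=3, col=6), (row=4, col=5)
  Distance 8: (row=3, col=7), (row=4, col=6)
  Distance 9: (row=4, col=7), (row=5, col=6)
  Distance 10: (row=6, col=6)
  Distance 11: (row=6, col=5), (row=6, col=7), (row=7, col=6)
  Distance 12: (row=6, col=4), (row=7, col=5)
  Distance 13: (row=6, col=3), (row=8, col=5)
  Distance 14: (row=5, col=3), (row=6, col=2), (row=7, col=3), (row=8, col=4)  <- goal reached here
One shortest path (14 moves): (row=2, col=0) -> (row=2, col=1) -> (row=2, col=2) -> (row=2, col=3) -> (row=2, col=4) -> (row=2, col=5) -> (row=2, col=6) -> (row=3, col=6) -> (row=4, col=6) -> (row=5, col=6) -> (row=6, col=6) -> (row=6, col=5) -> (row=6, col=4) -> (row=6, col=3) -> (row=5, col=3)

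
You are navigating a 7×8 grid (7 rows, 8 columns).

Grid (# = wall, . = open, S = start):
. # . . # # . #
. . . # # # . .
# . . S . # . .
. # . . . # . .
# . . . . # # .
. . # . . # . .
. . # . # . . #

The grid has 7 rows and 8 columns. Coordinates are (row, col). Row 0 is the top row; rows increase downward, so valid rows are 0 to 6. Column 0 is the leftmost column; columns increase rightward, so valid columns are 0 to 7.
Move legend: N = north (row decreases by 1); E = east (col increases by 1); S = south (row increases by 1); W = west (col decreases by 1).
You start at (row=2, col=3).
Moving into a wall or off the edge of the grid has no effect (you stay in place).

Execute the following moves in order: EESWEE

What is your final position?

Start: (row=2, col=3)
  E (east): (row=2, col=3) -> (row=2, col=4)
  E (east): blocked, stay at (row=2, col=4)
  S (south): (row=2, col=4) -> (row=3, col=4)
  W (west): (row=3, col=4) -> (row=3, col=3)
  E (east): (row=3, col=3) -> (row=3, col=4)
  E (east): blocked, stay at (row=3, col=4)
Final: (row=3, col=4)

Answer: Final position: (row=3, col=4)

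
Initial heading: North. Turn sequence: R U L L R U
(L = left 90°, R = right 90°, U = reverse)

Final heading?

Start: North
  R (right (90° clockwise)) -> East
  U (U-turn (180°)) -> West
  L (left (90° counter-clockwise)) -> South
  L (left (90° counter-clockwise)) -> East
  R (right (90° clockwise)) -> South
  U (U-turn (180°)) -> North
Final: North

Answer: Final heading: North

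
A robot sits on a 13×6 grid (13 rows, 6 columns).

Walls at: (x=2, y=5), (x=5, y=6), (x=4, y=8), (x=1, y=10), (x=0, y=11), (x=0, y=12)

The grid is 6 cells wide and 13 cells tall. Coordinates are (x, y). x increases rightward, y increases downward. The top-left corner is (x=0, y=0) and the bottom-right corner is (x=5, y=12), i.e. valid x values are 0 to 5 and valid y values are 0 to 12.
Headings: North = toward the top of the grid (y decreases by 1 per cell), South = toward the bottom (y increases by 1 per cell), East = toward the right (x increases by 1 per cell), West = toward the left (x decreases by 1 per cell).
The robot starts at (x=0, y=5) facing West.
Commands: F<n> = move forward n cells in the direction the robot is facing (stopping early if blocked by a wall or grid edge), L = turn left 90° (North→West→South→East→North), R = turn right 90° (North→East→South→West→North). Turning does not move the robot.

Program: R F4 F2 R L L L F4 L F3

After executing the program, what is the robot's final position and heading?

Start: (x=0, y=5), facing West
  R: turn right, now facing North
  F4: move forward 4, now at (x=0, y=1)
  F2: move forward 1/2 (blocked), now at (x=0, y=0)
  R: turn right, now facing East
  L: turn left, now facing North
  L: turn left, now facing West
  L: turn left, now facing South
  F4: move forward 4, now at (x=0, y=4)
  L: turn left, now facing East
  F3: move forward 3, now at (x=3, y=4)
Final: (x=3, y=4), facing East

Answer: Final position: (x=3, y=4), facing East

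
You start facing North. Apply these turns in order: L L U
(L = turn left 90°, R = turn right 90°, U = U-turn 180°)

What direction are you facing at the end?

Start: North
  L (left (90° counter-clockwise)) -> West
  L (left (90° counter-clockwise)) -> South
  U (U-turn (180°)) -> North
Final: North

Answer: Final heading: North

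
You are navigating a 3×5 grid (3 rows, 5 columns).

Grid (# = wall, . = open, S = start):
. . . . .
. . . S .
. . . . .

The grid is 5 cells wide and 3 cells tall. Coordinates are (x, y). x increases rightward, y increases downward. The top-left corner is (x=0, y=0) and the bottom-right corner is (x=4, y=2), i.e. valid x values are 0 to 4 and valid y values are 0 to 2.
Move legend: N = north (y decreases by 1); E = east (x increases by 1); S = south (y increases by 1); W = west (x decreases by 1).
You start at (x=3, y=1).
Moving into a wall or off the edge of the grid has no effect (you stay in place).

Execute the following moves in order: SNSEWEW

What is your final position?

Start: (x=3, y=1)
  S (south): (x=3, y=1) -> (x=3, y=2)
  N (north): (x=3, y=2) -> (x=3, y=1)
  S (south): (x=3, y=1) -> (x=3, y=2)
  E (east): (x=3, y=2) -> (x=4, y=2)
  W (west): (x=4, y=2) -> (x=3, y=2)
  E (east): (x=3, y=2) -> (x=4, y=2)
  W (west): (x=4, y=2) -> (x=3, y=2)
Final: (x=3, y=2)

Answer: Final position: (x=3, y=2)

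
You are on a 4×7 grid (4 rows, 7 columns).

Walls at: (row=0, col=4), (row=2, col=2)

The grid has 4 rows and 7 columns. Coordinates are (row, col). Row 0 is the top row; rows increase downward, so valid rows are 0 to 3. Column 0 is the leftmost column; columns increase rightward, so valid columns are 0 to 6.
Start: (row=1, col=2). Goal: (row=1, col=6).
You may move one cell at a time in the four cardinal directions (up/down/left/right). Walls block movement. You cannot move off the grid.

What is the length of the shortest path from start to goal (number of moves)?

BFS from (row=1, col=2) until reaching (row=1, col=6):
  Distance 0: (row=1, col=2)
  Distance 1: (row=0, col=2), (row=1, col=1), (row=1, col=3)
  Distance 2: (row=0, col=1), (row=0, col=3), (row=1, col=0), (row=1, col=4), (row=2, col=1), (row=2, col=3)
  Distance 3: (row=0, col=0), (row=1, col=5), (row=2, col=0), (row=2, col=4), (row=3, col=1), (row=3, col=3)
  Distance 4: (row=0, col=5), (row=1, col=6), (row=2, col=5), (row=3, col=0), (row=3, col=2), (row=3, col=4)  <- goal reached here
One shortest path (4 moves): (row=1, col=2) -> (row=1, col=3) -> (row=1, col=4) -> (row=1, col=5) -> (row=1, col=6)

Answer: Shortest path length: 4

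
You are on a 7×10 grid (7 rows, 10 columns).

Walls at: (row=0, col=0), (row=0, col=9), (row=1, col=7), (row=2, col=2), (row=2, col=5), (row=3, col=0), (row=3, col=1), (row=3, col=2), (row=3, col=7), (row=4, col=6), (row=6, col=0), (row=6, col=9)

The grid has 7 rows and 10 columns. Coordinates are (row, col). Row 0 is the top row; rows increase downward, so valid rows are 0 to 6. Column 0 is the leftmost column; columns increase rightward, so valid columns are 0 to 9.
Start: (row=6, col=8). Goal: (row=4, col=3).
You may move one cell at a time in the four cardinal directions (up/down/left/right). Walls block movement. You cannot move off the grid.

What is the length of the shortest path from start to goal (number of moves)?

BFS from (row=6, col=8) until reaching (row=4, col=3):
  Distance 0: (row=6, col=8)
  Distance 1: (row=5, col=8), (row=6, col=7)
  Distance 2: (row=4, col=8), (row=5, col=7), (row=5, col=9), (row=6, col=6)
  Distance 3: (row=3, col=8), (row=4, col=7), (row=4, col=9), (row=5, col=6), (row=6, col=5)
  Distance 4: (row=2, col=8), (row=3, col=9), (row=5, col=5), (row=6, col=4)
  Distance 5: (row=1, col=8), (row=2, col=7), (row=2, col=9), (row=4, col=5), (row=5, col=4), (row=6, col=3)
  Distance 6: (row=0, col=8), (row=1, col=9), (row=2, col=6), (row=3, col=5), (row=4, col=4), (row=5, col=3), (row=6, col=2)
  Distance 7: (row=0, col=7), (row=1, col=6), (row=3, col=4), (row=3, col=6), (row=4, col=3), (row=5, col=2), (row=6, col=1)  <- goal reached here
One shortest path (7 moves): (row=6, col=8) -> (row=6, col=7) -> (row=6, col=6) -> (row=6, col=5) -> (row=6, col=4) -> (row=6, col=3) -> (row=5, col=3) -> (row=4, col=3)

Answer: Shortest path length: 7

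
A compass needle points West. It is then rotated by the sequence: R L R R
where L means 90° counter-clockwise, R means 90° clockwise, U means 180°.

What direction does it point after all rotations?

Start: West
  R (right (90° clockwise)) -> North
  L (left (90° counter-clockwise)) -> West
  R (right (90° clockwise)) -> North
  R (right (90° clockwise)) -> East
Final: East

Answer: Final heading: East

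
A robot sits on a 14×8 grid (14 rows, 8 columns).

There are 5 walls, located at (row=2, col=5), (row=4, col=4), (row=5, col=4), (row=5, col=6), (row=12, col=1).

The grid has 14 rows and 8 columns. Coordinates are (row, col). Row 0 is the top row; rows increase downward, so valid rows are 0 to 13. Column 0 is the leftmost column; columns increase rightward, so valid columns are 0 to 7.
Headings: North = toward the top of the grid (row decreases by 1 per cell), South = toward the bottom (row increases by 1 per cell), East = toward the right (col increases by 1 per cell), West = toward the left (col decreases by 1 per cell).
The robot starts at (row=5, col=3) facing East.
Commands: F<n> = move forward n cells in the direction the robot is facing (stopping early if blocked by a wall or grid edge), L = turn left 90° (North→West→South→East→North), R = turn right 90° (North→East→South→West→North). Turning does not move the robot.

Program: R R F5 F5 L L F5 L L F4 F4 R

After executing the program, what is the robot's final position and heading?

Start: (row=5, col=3), facing East
  R: turn right, now facing South
  R: turn right, now facing West
  F5: move forward 3/5 (blocked), now at (row=5, col=0)
  F5: move forward 0/5 (blocked), now at (row=5, col=0)
  L: turn left, now facing South
  L: turn left, now facing East
  F5: move forward 3/5 (blocked), now at (row=5, col=3)
  L: turn left, now facing North
  L: turn left, now facing West
  F4: move forward 3/4 (blocked), now at (row=5, col=0)
  F4: move forward 0/4 (blocked), now at (row=5, col=0)
  R: turn right, now facing North
Final: (row=5, col=0), facing North

Answer: Final position: (row=5, col=0), facing North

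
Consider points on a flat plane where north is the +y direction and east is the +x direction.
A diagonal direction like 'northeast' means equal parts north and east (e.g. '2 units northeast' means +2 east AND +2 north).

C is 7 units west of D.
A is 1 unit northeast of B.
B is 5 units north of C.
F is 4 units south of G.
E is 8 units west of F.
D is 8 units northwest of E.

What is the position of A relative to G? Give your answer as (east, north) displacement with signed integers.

Place G at the origin (east=0, north=0).
  F is 4 units south of G: delta (east=+0, north=-4); F at (east=0, north=-4).
  E is 8 units west of F: delta (east=-8, north=+0); E at (east=-8, north=-4).
  D is 8 units northwest of E: delta (east=-8, north=+8); D at (east=-16, north=4).
  C is 7 units west of D: delta (east=-7, north=+0); C at (east=-23, north=4).
  B is 5 units north of C: delta (east=+0, north=+5); B at (east=-23, north=9).
  A is 1 unit northeast of B: delta (east=+1, north=+1); A at (east=-22, north=10).
Therefore A relative to G: (east=-22, north=10).

Answer: A is at (east=-22, north=10) relative to G.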